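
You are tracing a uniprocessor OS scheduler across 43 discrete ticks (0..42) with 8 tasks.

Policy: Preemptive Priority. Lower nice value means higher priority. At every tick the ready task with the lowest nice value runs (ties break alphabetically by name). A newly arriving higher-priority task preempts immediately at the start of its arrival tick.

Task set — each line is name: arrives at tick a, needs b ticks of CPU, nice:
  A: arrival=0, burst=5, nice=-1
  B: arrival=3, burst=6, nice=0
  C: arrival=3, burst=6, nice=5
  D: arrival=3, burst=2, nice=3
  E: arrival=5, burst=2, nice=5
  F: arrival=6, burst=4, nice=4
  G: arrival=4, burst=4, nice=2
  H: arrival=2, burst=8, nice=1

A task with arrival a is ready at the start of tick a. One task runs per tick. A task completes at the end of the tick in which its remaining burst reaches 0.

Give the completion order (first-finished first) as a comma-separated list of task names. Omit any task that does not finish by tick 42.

completion order = A, B, H, G, D, F, C, E

t=0: ready={A} → run A
t=1: ready={A} → run A
t=2: ready={A,H} → run A
t=3: ready={A,B,C,D,H} → run A
t=4: ready={A,B,C,D,G,H} → run A
t=5: ready={B,C,D,E,G,H} → run B
t=6: ready={B,C,D,E,F,G,H} → run B
t=7: ready={B,C,D,E,F,G,H} → run B
t=8: ready={B,C,D,E,F,G,H} → run B
t=9: ready={B,C,D,E,F,G,H} → run B
t=10: ready={B,C,D,E,F,G,H} → run B
t=11: ready={C,D,E,F,G,H} → run H
t=12: ready={C,D,E,F,G,H} → run H
t=13: ready={C,D,E,F,G,H} → run H
t=14: ready={C,D,E,F,G,H} → run H
t=15: ready={C,D,E,F,G,H} → run H
t=16: ready={C,D,E,F,G,H} → run H
t=17: ready={C,D,E,F,G,H} → run H
t=18: ready={C,D,E,F,G,H} → run H
t=19: ready={C,D,E,F,G} → run G
t=20: ready={C,D,E,F,G} → run G
t=21: ready={C,D,E,F,G} → run G
t=22: ready={C,D,E,F,G} → run G
t=23: ready={C,D,E,F} → run D
t=24: ready={C,D,E,F} → run D
t=25: ready={C,E,F} → run F
t=26: ready={C,E,F} → run F
t=27: ready={C,E,F} → run F
t=28: ready={C,E,F} → run F
t=29: ready={C,E} → run C
t=30: ready={C,E} → run C
t=31: ready={C,E} → run C
t=32: ready={C,E} → run C
t=33: ready={C,E} → run C
t=34: ready={C,E} → run C
t=35: ready={E} → run E
t=36: ready={E} → run E
t=37: (idle)
t=38: (idle)
t=39: (idle)
t=40: (idle)
t=41: (idle)
t=42: (idle)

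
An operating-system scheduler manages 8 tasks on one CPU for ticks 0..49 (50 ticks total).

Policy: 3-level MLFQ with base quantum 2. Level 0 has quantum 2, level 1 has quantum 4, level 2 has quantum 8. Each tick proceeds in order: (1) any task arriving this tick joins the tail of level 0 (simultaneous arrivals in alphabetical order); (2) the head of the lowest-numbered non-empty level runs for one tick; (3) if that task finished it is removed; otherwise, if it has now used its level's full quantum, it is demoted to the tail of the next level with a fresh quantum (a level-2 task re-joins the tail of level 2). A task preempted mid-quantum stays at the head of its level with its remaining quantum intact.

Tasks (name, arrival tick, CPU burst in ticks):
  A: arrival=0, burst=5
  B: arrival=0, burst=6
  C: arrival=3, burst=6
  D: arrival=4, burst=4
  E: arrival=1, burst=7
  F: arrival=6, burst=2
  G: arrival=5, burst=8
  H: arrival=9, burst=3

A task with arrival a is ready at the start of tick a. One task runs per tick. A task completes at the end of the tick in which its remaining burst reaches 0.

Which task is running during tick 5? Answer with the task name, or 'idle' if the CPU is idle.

t=0: L0/L1/L2 = AB/-/- → run A
t=1: L0/L1/L2 = ABE/-/- → run A
t=2: L0/L1/L2 = BE/A/- → run B
t=3: L0/L1/L2 = BEC/A/- → run B
t=4: L0/L1/L2 = ECD/AB/- → run E
t=5: L0/L1/L2 = ECDG/AB/- → run E
t=6: L0/L1/L2 = CDGF/ABE/- → run C
t=7: L0/L1/L2 = CDGF/ABE/- → run C
t=8: L0/L1/L2 = DGF/ABEC/- → run D
t=9: L0/L1/L2 = DGFH/ABEC/- → run D
t=10: L0/L1/L2 = GFH/ABECD/- → run G
t=11: L0/L1/L2 = GFH/ABECD/- → run G
t=12: L0/L1/L2 = FH/ABECDG/- → run F
t=13: L0/L1/L2 = FH/ABECDG/- → run F
t=14: L0/L1/L2 = H/ABECDG/- → run H
t=15: L0/L1/L2 = H/ABECDG/- → run H
t=16: L0/L1/L2 = -/ABECDGH/- → run A
t=17: L0/L1/L2 = -/ABECDGH/- → run A
t=18: L0/L1/L2 = -/ABECDGH/- → run A
t=19: L0/L1/L2 = -/BECDGH/- → run B
t=20: L0/L1/L2 = -/BECDGH/- → run B
t=21: L0/L1/L2 = -/BECDGH/- → run B
t=22: L0/L1/L2 = -/BECDGH/- → run B
t=23: L0/L1/L2 = -/ECDGH/- → run E
t=24: L0/L1/L2 = -/ECDGH/- → run E
t=25: L0/L1/L2 = -/ECDGH/- → run E
t=26: L0/L1/L2 = -/ECDGH/- → run E
t=27: L0/L1/L2 = -/CDGH/E → run C
t=28: L0/L1/L2 = -/CDGH/E → run C
t=29: L0/L1/L2 = -/CDGH/E → run C
t=30: L0/L1/L2 = -/CDGH/E → run C
t=31: L0/L1/L2 = -/DGH/E → run D
t=32: L0/L1/L2 = -/DGH/E → run D
t=33: L0/L1/L2 = -/GH/E → run G
t=34: L0/L1/L2 = -/GH/E → run G
t=35: L0/L1/L2 = -/GH/E → run G
t=36: L0/L1/L2 = -/GH/E → run G
t=37: L0/L1/L2 = -/H/EG → run H
t=38: L0/L1/L2 = -/-/EG → run E
t=39: L0/L1/L2 = -/-/G → run G
t=40: L0/L1/L2 = -/-/G → run G
t=41: (idle)
t=42: (idle)
t=43: (idle)
t=44: (idle)
t=45: (idle)
t=46: (idle)
t=47: (idle)
t=48: (idle)
t=49: (idle)

running at tick 5 = E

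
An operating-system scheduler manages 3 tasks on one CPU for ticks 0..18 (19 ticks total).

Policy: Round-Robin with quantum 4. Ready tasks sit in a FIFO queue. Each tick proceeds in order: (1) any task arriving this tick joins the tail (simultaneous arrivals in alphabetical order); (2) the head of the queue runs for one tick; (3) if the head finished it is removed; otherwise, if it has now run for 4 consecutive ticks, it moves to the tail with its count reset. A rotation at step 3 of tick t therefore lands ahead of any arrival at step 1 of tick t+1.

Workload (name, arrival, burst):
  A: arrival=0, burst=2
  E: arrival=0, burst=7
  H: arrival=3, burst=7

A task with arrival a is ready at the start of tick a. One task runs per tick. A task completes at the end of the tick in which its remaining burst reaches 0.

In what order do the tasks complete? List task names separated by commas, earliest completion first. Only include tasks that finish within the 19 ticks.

t=0: queue=[A,E] q_used=0 → run A
t=1: queue=[A,E] q_used=1 → run A
t=2: queue=[E] q_used=0 → run E
t=3: queue=[E,H] q_used=1 → run E
t=4: queue=[E,H] q_used=2 → run E
t=5: queue=[E,H] q_used=3 → run E
t=6: queue=[H,E] q_used=0 → run H
t=7: queue=[H,E] q_used=1 → run H
t=8: queue=[H,E] q_used=2 → run H
t=9: queue=[H,E] q_used=3 → run H
t=10: queue=[E,H] q_used=0 → run E
t=11: queue=[E,H] q_used=1 → run E
t=12: queue=[E,H] q_used=2 → run E
t=13: queue=[H] q_used=0 → run H
t=14: queue=[H] q_used=1 → run H
t=15: queue=[H] q_used=2 → run H
t=16: (idle)
t=17: (idle)
t=18: (idle)

completion order = A, E, H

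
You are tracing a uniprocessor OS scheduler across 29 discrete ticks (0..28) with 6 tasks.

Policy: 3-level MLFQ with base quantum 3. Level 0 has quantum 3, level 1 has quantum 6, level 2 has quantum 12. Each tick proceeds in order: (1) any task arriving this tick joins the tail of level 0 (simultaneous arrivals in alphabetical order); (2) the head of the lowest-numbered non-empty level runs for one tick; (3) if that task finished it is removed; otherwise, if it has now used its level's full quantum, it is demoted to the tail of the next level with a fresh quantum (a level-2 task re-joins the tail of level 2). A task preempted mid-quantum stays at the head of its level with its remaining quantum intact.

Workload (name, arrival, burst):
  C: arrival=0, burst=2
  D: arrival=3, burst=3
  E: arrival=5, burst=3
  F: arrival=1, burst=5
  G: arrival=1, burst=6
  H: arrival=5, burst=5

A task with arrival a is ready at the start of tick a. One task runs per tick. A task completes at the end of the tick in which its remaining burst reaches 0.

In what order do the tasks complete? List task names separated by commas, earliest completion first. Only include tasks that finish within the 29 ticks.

t=0: L0/L1/L2 = C/-/- → run C
t=1: L0/L1/L2 = CFG/-/- → run C
t=2: L0/L1/L2 = FG/-/- → run F
t=3: L0/L1/L2 = FGD/-/- → run F
t=4: L0/L1/L2 = FGD/-/- → run F
t=5: L0/L1/L2 = GDEH/F/- → run G
t=6: L0/L1/L2 = GDEH/F/- → run G
t=7: L0/L1/L2 = GDEH/F/- → run G
t=8: L0/L1/L2 = DEH/FG/- → run D
t=9: L0/L1/L2 = DEH/FG/- → run D
t=10: L0/L1/L2 = DEH/FG/- → run D
t=11: L0/L1/L2 = EH/FG/- → run E
t=12: L0/L1/L2 = EH/FG/- → run E
t=13: L0/L1/L2 = EH/FG/- → run E
t=14: L0/L1/L2 = H/FG/- → run H
t=15: L0/L1/L2 = H/FG/- → run H
t=16: L0/L1/L2 = H/FG/- → run H
t=17: L0/L1/L2 = -/FGH/- → run F
t=18: L0/L1/L2 = -/FGH/- → run F
t=19: L0/L1/L2 = -/GH/- → run G
t=20: L0/L1/L2 = -/GH/- → run G
t=21: L0/L1/L2 = -/GH/- → run G
t=22: L0/L1/L2 = -/H/- → run H
t=23: L0/L1/L2 = -/H/- → run H
t=24: (idle)
t=25: (idle)
t=26: (idle)
t=27: (idle)
t=28: (idle)

completion order = C, D, E, F, G, H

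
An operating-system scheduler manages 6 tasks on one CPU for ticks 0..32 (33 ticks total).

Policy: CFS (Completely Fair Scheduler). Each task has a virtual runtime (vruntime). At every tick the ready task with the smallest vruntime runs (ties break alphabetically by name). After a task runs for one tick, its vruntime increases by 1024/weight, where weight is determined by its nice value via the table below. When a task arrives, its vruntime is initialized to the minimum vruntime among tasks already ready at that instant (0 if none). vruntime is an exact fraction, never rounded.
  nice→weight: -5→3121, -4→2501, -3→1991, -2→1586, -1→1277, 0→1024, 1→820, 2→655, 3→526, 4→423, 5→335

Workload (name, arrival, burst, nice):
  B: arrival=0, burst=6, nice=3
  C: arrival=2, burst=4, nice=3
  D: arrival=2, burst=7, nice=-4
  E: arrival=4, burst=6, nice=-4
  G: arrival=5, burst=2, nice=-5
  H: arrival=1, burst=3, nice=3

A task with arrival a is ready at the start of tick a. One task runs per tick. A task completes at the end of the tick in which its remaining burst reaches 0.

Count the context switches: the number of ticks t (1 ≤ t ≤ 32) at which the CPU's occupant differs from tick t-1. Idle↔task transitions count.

context switches = 27

t=0: vr[B=0] → run B
t=1: vr[B=512/263 H=512/263] → run B
t=2: vr[B=1024/263 C=512/263 D=512/263 H=512/263] → run C
t=3: vr[B=1024/263 C=1024/263 D=512/263 H=512/263] → run D
t=4: vr[B=1024/263 C=1024/263 D=1549824/657763 E=512/263 H=512/263] → run E
t=5: vr[B=1024/263 C=1024/263 D=1549824/657763 E=1549824/657763 G=512/263 H=512/263] → run G
t=6: vr[B=1024/263 C=1024/263 D=1549824/657763 E=1549824/657763 G=1867264/820823 H=512/263] → run H
t=7: vr[B=1024/263 C=1024/263 D=1549824/657763 E=1549824/657763 G=1867264/820823 H=1024/263] → run G
t=8: vr[B=1024/263 C=1024/263 D=1549824/657763 E=1549824/657763 H=1024/263] → run D
t=9: vr[B=1024/263 C=1024/263 D=1819136/657763 E=1549824/657763 H=1024/263] → run E
t=10: vr[B=1024/263 C=1024/263 D=1819136/657763 E=1819136/657763 H=1024/263] → run D
t=11: vr[B=1024/263 C=1024/263 D=2088448/657763 E=1819136/657763 H=1024/263] → run E
t=12: vr[B=1024/263 C=1024/263 D=2088448/657763 E=2088448/657763 H=1024/263] → run D
t=13: vr[B=1024/263 C=1024/263 D=2357760/657763 E=2088448/657763 H=1024/263] → run E
t=14: vr[B=1024/263 C=1024/263 D=2357760/657763 E=2357760/657763 H=1024/263] → run D
t=15: vr[B=1024/263 C=1024/263 D=2627072/657763 E=2357760/657763 H=1024/263] → run E
t=16: vr[B=1024/263 C=1024/263 D=2627072/657763 E=2627072/657763 H=1024/263] → run B
t=17: vr[B=1536/263 C=1024/263 D=2627072/657763 E=2627072/657763 H=1024/263] → run C
t=18: vr[B=1536/263 C=1536/263 D=2627072/657763 E=2627072/657763 H=1024/263] → run H
t=19: vr[B=1536/263 C=1536/263 D=2627072/657763 E=2627072/657763 H=1536/263] → run D
t=20: vr[B=1536/263 C=1536/263 D=2896384/657763 E=2627072/657763 H=1536/263] → run E
t=21: vr[B=1536/263 C=1536/263 D=2896384/657763 H=1536/263] → run D
t=22: vr[B=1536/263 C=1536/263 H=1536/263] → run B
t=23: vr[B=2048/263 C=1536/263 H=1536/263] → run C
t=24: vr[B=2048/263 C=2048/263 H=1536/263] → run H
t=25: vr[B=2048/263 C=2048/263] → run B
t=26: vr[B=2560/263 C=2048/263] → run C
t=27: vr[B=2560/263] → run B
t=28: (idle)
t=29: (idle)
t=30: (idle)
t=31: (idle)
t=32: (idle)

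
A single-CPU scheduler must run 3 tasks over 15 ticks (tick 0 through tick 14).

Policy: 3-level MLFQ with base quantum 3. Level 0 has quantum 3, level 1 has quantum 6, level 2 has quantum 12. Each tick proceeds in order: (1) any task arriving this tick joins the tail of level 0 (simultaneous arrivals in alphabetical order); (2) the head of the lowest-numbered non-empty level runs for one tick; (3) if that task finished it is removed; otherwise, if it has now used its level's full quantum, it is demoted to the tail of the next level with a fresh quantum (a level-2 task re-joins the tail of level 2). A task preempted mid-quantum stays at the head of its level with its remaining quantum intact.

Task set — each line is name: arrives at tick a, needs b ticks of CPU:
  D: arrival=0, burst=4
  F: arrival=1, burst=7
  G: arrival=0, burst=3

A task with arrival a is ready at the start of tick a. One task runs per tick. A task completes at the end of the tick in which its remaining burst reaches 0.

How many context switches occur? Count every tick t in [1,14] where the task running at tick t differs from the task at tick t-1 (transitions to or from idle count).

context switches = 5

t=0: L0/L1/L2 = DG/-/- → run D
t=1: L0/L1/L2 = DGF/-/- → run D
t=2: L0/L1/L2 = DGF/-/- → run D
t=3: L0/L1/L2 = GF/D/- → run G
t=4: L0/L1/L2 = GF/D/- → run G
t=5: L0/L1/L2 = GF/D/- → run G
t=6: L0/L1/L2 = F/D/- → run F
t=7: L0/L1/L2 = F/D/- → run F
t=8: L0/L1/L2 = F/D/- → run F
t=9: L0/L1/L2 = -/DF/- → run D
t=10: L0/L1/L2 = -/F/- → run F
t=11: L0/L1/L2 = -/F/- → run F
t=12: L0/L1/L2 = -/F/- → run F
t=13: L0/L1/L2 = -/F/- → run F
t=14: (idle)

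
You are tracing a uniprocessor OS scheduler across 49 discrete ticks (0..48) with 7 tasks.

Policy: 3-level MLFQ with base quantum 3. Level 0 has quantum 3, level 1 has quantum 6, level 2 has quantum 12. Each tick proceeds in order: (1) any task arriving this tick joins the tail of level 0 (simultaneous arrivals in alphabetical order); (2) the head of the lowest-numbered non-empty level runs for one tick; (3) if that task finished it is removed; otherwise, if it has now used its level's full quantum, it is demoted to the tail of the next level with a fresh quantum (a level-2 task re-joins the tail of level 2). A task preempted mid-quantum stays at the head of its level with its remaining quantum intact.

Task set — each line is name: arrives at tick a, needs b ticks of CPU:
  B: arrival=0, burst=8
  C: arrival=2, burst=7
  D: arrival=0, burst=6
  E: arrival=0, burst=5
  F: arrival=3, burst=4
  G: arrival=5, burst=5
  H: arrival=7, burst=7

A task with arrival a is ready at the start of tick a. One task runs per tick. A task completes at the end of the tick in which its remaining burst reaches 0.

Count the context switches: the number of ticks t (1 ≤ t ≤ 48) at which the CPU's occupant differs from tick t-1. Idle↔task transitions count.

t=0: L0/L1/L2 = BDE/-/- → run B
t=1: L0/L1/L2 = BDE/-/- → run B
t=2: L0/L1/L2 = BDEC/-/- → run B
t=3: L0/L1/L2 = DECF/B/- → run D
t=4: L0/L1/L2 = DECF/B/- → run D
t=5: L0/L1/L2 = DECFG/B/- → run D
t=6: L0/L1/L2 = ECFG/BD/- → run E
t=7: L0/L1/L2 = ECFGH/BD/- → run E
t=8: L0/L1/L2 = ECFGH/BD/- → run E
t=9: L0/L1/L2 = CFGH/BDE/- → run C
t=10: L0/L1/L2 = CFGH/BDE/- → run C
t=11: L0/L1/L2 = CFGH/BDE/- → run C
t=12: L0/L1/L2 = FGH/BDEC/- → run F
t=13: L0/L1/L2 = FGH/BDEC/- → run F
t=14: L0/L1/L2 = FGH/BDEC/- → run F
t=15: L0/L1/L2 = GH/BDECF/- → run G
t=16: L0/L1/L2 = GH/BDECF/- → run G
t=17: L0/L1/L2 = GH/BDECF/- → run G
t=18: L0/L1/L2 = H/BDECFG/- → run H
t=19: L0/L1/L2 = H/BDECFG/- → run H
t=20: L0/L1/L2 = H/BDECFG/- → run H
t=21: L0/L1/L2 = -/BDECFGH/- → run B
t=22: L0/L1/L2 = -/BDECFGH/- → run B
t=23: L0/L1/L2 = -/BDECFGH/- → run B
t=24: L0/L1/L2 = -/BDECFGH/- → run B
t=25: L0/L1/L2 = -/BDECFGH/- → run B
t=26: L0/L1/L2 = -/DECFGH/- → run D
t=27: L0/L1/L2 = -/DECFGH/- → run D
t=28: L0/L1/L2 = -/DECFGH/- → run D
t=29: L0/L1/L2 = -/ECFGH/- → run E
t=30: L0/L1/L2 = -/ECFGH/- → run E
t=31: L0/L1/L2 = -/CFGH/- → run C
t=32: L0/L1/L2 = -/CFGH/- → run C
t=33: L0/L1/L2 = -/CFGH/- → run C
t=34: L0/L1/L2 = -/CFGH/- → run C
t=35: L0/L1/L2 = -/FGH/- → run F
t=36: L0/L1/L2 = -/GH/- → run G
t=37: L0/L1/L2 = -/GH/- → run G
t=38: L0/L1/L2 = -/H/- → run H
t=39: L0/L1/L2 = -/H/- → run H
t=40: L0/L1/L2 = -/H/- → run H
t=41: L0/L1/L2 = -/H/- → run H
t=42: (idle)
t=43: (idle)
t=44: (idle)
t=45: (idle)
t=46: (idle)
t=47: (idle)
t=48: (idle)

context switches = 14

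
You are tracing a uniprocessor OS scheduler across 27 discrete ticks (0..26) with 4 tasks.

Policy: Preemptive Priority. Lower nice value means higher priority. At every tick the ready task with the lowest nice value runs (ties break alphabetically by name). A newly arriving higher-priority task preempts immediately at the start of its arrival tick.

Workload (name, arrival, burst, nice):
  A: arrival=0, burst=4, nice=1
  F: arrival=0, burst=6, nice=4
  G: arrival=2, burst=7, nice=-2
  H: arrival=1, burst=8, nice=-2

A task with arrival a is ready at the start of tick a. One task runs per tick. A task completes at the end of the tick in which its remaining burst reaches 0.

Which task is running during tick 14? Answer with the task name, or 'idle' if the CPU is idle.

running at tick 14 = H

t=0: ready={A,F} → run A
t=1: ready={A,F,H} → run H
t=2: ready={A,F,G,H} → run G
t=3: ready={A,F,G,H} → run G
t=4: ready={A,F,G,H} → run G
t=5: ready={A,F,G,H} → run G
t=6: ready={A,F,G,H} → run G
t=7: ready={A,F,G,H} → run G
t=8: ready={A,F,G,H} → run G
t=9: ready={A,F,H} → run H
t=10: ready={A,F,H} → run H
t=11: ready={A,F,H} → run H
t=12: ready={A,F,H} → run H
t=13: ready={A,F,H} → run H
t=14: ready={A,F,H} → run H
t=15: ready={A,F,H} → run H
t=16: ready={A,F} → run A
t=17: ready={A,F} → run A
t=18: ready={A,F} → run A
t=19: ready={F} → run F
t=20: ready={F} → run F
t=21: ready={F} → run F
t=22: ready={F} → run F
t=23: ready={F} → run F
t=24: ready={F} → run F
t=25: (idle)
t=26: (idle)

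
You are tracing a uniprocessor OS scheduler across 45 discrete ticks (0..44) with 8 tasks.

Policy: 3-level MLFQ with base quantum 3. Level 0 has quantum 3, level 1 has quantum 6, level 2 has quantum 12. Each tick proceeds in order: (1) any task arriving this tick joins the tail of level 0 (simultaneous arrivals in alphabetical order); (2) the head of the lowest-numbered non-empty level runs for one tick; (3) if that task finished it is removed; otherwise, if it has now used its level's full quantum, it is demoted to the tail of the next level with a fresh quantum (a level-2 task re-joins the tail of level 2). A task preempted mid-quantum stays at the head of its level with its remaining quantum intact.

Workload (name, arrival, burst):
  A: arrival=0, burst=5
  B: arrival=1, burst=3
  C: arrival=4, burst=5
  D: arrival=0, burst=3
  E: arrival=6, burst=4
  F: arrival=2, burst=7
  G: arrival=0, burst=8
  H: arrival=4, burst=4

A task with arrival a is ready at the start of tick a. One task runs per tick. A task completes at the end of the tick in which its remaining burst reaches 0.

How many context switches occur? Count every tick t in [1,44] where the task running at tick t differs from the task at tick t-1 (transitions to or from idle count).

t=0: L0/L1/L2 = ADG/-/- → run A
t=1: L0/L1/L2 = ADGB/-/- → run A
t=2: L0/L1/L2 = ADGBF/-/- → run A
t=3: L0/L1/L2 = DGBF/A/- → run D
t=4: L0/L1/L2 = DGBFCH/A/- → run D
t=5: L0/L1/L2 = DGBFCH/A/- → run D
t=6: L0/L1/L2 = GBFCHE/A/- → run G
t=7: L0/L1/L2 = GBFCHE/A/- → run G
t=8: L0/L1/L2 = GBFCHE/A/- → run G
t=9: L0/L1/L2 = BFCHE/AG/- → run B
t=10: L0/L1/L2 = BFCHE/AG/- → run B
t=11: L0/L1/L2 = BFCHE/AG/- → run B
t=12: L0/L1/L2 = FCHE/AG/- → run F
t=13: L0/L1/L2 = FCHE/AG/- → run F
t=14: L0/L1/L2 = FCHE/AG/- → run F
t=15: L0/L1/L2 = CHE/AGF/- → run C
t=16: L0/L1/L2 = CHE/AGF/- → run C
t=17: L0/L1/L2 = CHE/AGF/- → run C
t=18: L0/L1/L2 = HE/AGFC/- → run H
t=19: L0/L1/L2 = HE/AGFC/- → run H
t=20: L0/L1/L2 = HE/AGFC/- → run H
t=21: L0/L1/L2 = E/AGFCH/- → run E
t=22: L0/L1/L2 = E/AGFCH/- → run E
t=23: L0/L1/L2 = E/AGFCH/- → run E
t=24: L0/L1/L2 = -/AGFCHE/- → run A
t=25: L0/L1/L2 = -/AGFCHE/- → run A
t=26: L0/L1/L2 = -/GFCHE/- → run G
t=27: L0/L1/L2 = -/GFCHE/- → run G
t=28: L0/L1/L2 = -/GFCHE/- → run G
t=29: L0/L1/L2 = -/GFCHE/- → run G
t=30: L0/L1/L2 = -/GFCHE/- → run G
t=31: L0/L1/L2 = -/FCHE/- → run F
t=32: L0/L1/L2 = -/FCHE/- → run F
t=33: L0/L1/L2 = -/FCHE/- → run F
t=34: L0/L1/L2 = -/FCHE/- → run F
t=35: L0/L1/L2 = -/CHE/- → run C
t=36: L0/L1/L2 = -/CHE/- → run C
t=37: L0/L1/L2 = -/HE/- → run H
t=38: L0/L1/L2 = -/E/- → run E
t=39: (idle)
t=40: (idle)
t=41: (idle)
t=42: (idle)
t=43: (idle)
t=44: (idle)

context switches = 14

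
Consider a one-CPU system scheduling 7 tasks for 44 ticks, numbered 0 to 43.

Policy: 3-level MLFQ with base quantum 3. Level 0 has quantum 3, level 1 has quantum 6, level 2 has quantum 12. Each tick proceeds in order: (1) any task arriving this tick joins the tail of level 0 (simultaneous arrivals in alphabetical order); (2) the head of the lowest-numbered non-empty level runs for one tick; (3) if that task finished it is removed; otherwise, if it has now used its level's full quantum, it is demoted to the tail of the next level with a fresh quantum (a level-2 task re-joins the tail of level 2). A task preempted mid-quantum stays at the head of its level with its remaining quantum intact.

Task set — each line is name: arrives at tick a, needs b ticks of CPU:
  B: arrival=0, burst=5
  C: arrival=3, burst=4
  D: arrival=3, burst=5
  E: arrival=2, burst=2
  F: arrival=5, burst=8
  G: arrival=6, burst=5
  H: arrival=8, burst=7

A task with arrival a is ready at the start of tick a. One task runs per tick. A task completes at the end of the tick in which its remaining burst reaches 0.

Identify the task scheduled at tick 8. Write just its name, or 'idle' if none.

t=0: L0/L1/L2 = B/-/- → run B
t=1: L0/L1/L2 = B/-/- → run B
t=2: L0/L1/L2 = BE/-/- → run B
t=3: L0/L1/L2 = ECD/B/- → run E
t=4: L0/L1/L2 = ECD/B/- → run E
t=5: L0/L1/L2 = CDF/B/- → run C
t=6: L0/L1/L2 = CDFG/B/- → run C
t=7: L0/L1/L2 = CDFG/B/- → run C
t=8: L0/L1/L2 = DFGH/BC/- → run D
t=9: L0/L1/L2 = DFGH/BC/- → run D
t=10: L0/L1/L2 = DFGH/BC/- → run D
t=11: L0/L1/L2 = FGH/BCD/- → run F
t=12: L0/L1/L2 = FGH/BCD/- → run F
t=13: L0/L1/L2 = FGH/BCD/- → run F
t=14: L0/L1/L2 = GH/BCDF/- → run G
t=15: L0/L1/L2 = GH/BCDF/- → run G
t=16: L0/L1/L2 = GH/BCDF/- → run G
t=17: L0/L1/L2 = H/BCDFG/- → run H
t=18: L0/L1/L2 = H/BCDFG/- → run H
t=19: L0/L1/L2 = H/BCDFG/- → run H
t=20: L0/L1/L2 = -/BCDFGH/- → run B
t=21: L0/L1/L2 = -/BCDFGH/- → run B
t=22: L0/L1/L2 = -/CDFGH/- → run C
t=23: L0/L1/L2 = -/DFGH/- → run D
t=24: L0/L1/L2 = -/DFGH/- → run D
t=25: L0/L1/L2 = -/FGH/- → run F
t=26: L0/L1/L2 = -/FGH/- → run F
t=27: L0/L1/L2 = -/FGH/- → run F
t=28: L0/L1/L2 = -/FGH/- → run F
t=29: L0/L1/L2 = -/FGH/- → run F
t=30: L0/L1/L2 = -/GH/- → run G
t=31: L0/L1/L2 = -/GH/- → run G
t=32: L0/L1/L2 = -/H/- → run H
t=33: L0/L1/L2 = -/H/- → run H
t=34: L0/L1/L2 = -/H/- → run H
t=35: L0/L1/L2 = -/H/- → run H
t=36: (idle)
t=37: (idle)
t=38: (idle)
t=39: (idle)
t=40: (idle)
t=41: (idle)
t=42: (idle)
t=43: (idle)

running at tick 8 = D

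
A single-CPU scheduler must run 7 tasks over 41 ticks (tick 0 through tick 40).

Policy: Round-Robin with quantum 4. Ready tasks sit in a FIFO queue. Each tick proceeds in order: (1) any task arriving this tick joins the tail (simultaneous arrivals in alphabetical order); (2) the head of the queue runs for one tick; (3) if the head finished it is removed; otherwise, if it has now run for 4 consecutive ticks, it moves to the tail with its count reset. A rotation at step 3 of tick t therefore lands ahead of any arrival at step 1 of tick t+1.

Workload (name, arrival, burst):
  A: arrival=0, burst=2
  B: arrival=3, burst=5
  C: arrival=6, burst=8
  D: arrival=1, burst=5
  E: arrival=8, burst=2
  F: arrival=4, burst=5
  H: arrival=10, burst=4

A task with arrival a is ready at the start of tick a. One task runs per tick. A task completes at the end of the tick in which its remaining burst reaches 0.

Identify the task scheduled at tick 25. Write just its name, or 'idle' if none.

t=0: queue=[A] q_used=0 → run A
t=1: queue=[A,D] q_used=1 → run A
t=2: queue=[D] q_used=0 → run D
t=3: queue=[D,B] q_used=1 → run D
t=4: queue=[D,B,F] q_used=2 → run D
t=5: queue=[D,B,F] q_used=3 → run D
t=6: queue=[B,F,D,C] q_used=0 → run B
t=7: queue=[B,F,D,C] q_used=1 → run B
t=8: queue=[B,F,D,C,E] q_used=2 → run B
t=9: queue=[B,F,D,C,E] q_used=3 → run B
t=10: queue=[F,D,C,E,B,H] q_used=0 → run F
t=11: queue=[F,D,C,E,B,H] q_used=1 → run F
t=12: queue=[F,D,C,E,B,H] q_used=2 → run F
t=13: queue=[F,D,C,E,B,H] q_used=3 → run F
t=14: queue=[D,C,E,B,H,F] q_used=0 → run D
t=15: queue=[C,E,B,H,F] q_used=0 → run C
t=16: queue=[C,E,B,H,F] q_used=1 → run C
t=17: queue=[C,E,B,H,F] q_used=2 → run C
t=18: queue=[C,E,B,H,F] q_used=3 → run C
t=19: queue=[E,B,H,F,C] q_used=0 → run E
t=20: queue=[E,B,H,F,C] q_used=1 → run E
t=21: queue=[B,H,F,C] q_used=0 → run B
t=22: queue=[H,F,C] q_used=0 → run H
t=23: queue=[H,F,C] q_used=1 → run H
t=24: queue=[H,F,C] q_used=2 → run H
t=25: queue=[H,F,C] q_used=3 → run H
t=26: queue=[F,C] q_used=0 → run F
t=27: queue=[C] q_used=0 → run C
t=28: queue=[C] q_used=1 → run C
t=29: queue=[C] q_used=2 → run C
t=30: queue=[C] q_used=3 → run C
t=31: (idle)
t=32: (idle)
t=33: (idle)
t=34: (idle)
t=35: (idle)
t=36: (idle)
t=37: (idle)
t=38: (idle)
t=39: (idle)
t=40: (idle)

running at tick 25 = H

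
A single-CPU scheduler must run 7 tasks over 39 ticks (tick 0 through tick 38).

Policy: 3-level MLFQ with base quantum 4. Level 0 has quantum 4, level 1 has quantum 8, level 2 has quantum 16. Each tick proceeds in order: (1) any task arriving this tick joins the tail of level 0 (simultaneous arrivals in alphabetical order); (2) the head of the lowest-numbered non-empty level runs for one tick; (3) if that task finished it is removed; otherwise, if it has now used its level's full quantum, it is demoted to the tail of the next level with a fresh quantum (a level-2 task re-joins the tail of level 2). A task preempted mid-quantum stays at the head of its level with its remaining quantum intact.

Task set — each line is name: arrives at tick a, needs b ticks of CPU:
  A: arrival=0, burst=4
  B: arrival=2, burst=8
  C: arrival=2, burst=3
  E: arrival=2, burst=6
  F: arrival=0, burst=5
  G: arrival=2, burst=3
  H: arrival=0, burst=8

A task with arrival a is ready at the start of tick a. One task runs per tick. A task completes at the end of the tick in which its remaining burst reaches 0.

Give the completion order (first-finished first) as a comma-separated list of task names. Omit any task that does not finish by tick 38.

t=0: L0/L1/L2 = AFH/-/- → run A
t=1: L0/L1/L2 = AFH/-/- → run A
t=2: L0/L1/L2 = AFHBCEG/-/- → run A
t=3: L0/L1/L2 = AFHBCEG/-/- → run A
t=4: L0/L1/L2 = FHBCEG/-/- → run F
t=5: L0/L1/L2 = FHBCEG/-/- → run F
t=6: L0/L1/L2 = FHBCEG/-/- → run F
t=7: L0/L1/L2 = FHBCEG/-/- → run F
t=8: L0/L1/L2 = HBCEG/F/- → run H
t=9: L0/L1/L2 = HBCEG/F/- → run H
t=10: L0/L1/L2 = HBCEG/F/- → run H
t=11: L0/L1/L2 = HBCEG/F/- → run H
t=12: L0/L1/L2 = BCEG/FH/- → run B
t=13: L0/L1/L2 = BCEG/FH/- → run B
t=14: L0/L1/L2 = BCEG/FH/- → run B
t=15: L0/L1/L2 = BCEG/FH/- → run B
t=16: L0/L1/L2 = CEG/FHB/- → run C
t=17: L0/L1/L2 = CEG/FHB/- → run C
t=18: L0/L1/L2 = CEG/FHB/- → run C
t=19: L0/L1/L2 = EG/FHB/- → run E
t=20: L0/L1/L2 = EG/FHB/- → run E
t=21: L0/L1/L2 = EG/FHB/- → run E
t=22: L0/L1/L2 = EG/FHB/- → run E
t=23: L0/L1/L2 = G/FHBE/- → run G
t=24: L0/L1/L2 = G/FHBE/- → run G
t=25: L0/L1/L2 = G/FHBE/- → run G
t=26: L0/L1/L2 = -/FHBE/- → run F
t=27: L0/L1/L2 = -/HBE/- → run H
t=28: L0/L1/L2 = -/HBE/- → run H
t=29: L0/L1/L2 = -/HBE/- → run H
t=30: L0/L1/L2 = -/HBE/- → run H
t=31: L0/L1/L2 = -/BE/- → run B
t=32: L0/L1/L2 = -/BE/- → run B
t=33: L0/L1/L2 = -/BE/- → run B
t=34: L0/L1/L2 = -/BE/- → run B
t=35: L0/L1/L2 = -/E/- → run E
t=36: L0/L1/L2 = -/E/- → run E
t=37: (idle)
t=38: (idle)

completion order = A, C, G, F, H, B, E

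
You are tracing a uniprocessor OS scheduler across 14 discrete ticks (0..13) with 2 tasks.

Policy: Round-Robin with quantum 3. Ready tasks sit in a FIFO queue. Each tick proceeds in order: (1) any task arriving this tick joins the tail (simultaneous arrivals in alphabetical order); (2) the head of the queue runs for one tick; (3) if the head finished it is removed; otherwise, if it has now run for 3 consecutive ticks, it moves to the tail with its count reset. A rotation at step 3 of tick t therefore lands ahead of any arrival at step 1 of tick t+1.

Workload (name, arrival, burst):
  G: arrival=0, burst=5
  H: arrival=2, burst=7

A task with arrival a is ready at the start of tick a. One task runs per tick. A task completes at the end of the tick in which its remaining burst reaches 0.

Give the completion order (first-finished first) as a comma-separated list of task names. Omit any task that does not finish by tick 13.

t=0: queue=[G] q_used=0 → run G
t=1: queue=[G] q_used=1 → run G
t=2: queue=[G,H] q_used=2 → run G
t=3: queue=[H,G] q_used=0 → run H
t=4: queue=[H,G] q_used=1 → run H
t=5: queue=[H,G] q_used=2 → run H
t=6: queue=[G,H] q_used=0 → run G
t=7: queue=[G,H] q_used=1 → run G
t=8: queue=[H] q_used=0 → run H
t=9: queue=[H] q_used=1 → run H
t=10: queue=[H] q_used=2 → run H
t=11: queue=[H] q_used=0 → run H
t=12: (idle)
t=13: (idle)

completion order = G, H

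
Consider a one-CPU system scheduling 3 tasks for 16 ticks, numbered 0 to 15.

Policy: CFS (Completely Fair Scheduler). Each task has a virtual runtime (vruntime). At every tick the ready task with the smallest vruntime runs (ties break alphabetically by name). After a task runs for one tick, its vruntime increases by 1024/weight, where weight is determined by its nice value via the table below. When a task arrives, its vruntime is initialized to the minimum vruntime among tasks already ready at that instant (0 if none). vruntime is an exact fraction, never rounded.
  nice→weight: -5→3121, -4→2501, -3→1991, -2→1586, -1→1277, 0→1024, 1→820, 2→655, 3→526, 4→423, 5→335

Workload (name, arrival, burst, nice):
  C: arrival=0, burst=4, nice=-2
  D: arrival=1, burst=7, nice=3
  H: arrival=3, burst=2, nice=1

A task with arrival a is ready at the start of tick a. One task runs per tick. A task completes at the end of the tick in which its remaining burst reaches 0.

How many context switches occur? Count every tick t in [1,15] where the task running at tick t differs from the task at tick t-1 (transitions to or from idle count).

context switches = 7

t=0: vr[C=0] → run C
t=1: vr[C=512/793 D=512/793] → run C
t=2: vr[C=1024/793 D=512/793] → run D
t=3: vr[C=1024/793 D=540672/208559 H=1024/793] → run C
t=4: vr[C=1536/793 D=540672/208559 H=1024/793] → run H
t=5: vr[C=1536/793 D=540672/208559 H=412928/162565] → run C
t=6: vr[D=540672/208559 H=412928/162565] → run H
t=7: vr[D=540672/208559] → run D
t=8: vr[D=946688/208559] → run D
t=9: vr[D=1352704/208559] → run D
t=10: vr[D=1758720/208559] → run D
t=11: vr[D=2164736/208559] → run D
t=12: vr[D=2570752/208559] → run D
t=13: (idle)
t=14: (idle)
t=15: (idle)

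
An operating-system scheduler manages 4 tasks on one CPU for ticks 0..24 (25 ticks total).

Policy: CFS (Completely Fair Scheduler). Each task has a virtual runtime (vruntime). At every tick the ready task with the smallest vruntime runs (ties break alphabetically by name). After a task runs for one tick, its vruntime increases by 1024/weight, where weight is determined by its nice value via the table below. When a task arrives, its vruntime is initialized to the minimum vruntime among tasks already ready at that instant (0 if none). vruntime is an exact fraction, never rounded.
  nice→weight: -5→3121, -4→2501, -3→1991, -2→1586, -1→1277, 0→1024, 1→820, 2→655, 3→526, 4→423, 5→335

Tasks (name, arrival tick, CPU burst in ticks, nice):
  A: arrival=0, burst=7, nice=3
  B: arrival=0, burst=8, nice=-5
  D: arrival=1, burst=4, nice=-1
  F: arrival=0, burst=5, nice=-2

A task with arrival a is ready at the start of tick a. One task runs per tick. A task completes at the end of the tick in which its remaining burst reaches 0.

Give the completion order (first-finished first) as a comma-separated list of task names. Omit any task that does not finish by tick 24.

completion order = B, D, F, A

t=0: vr[A=0 B=0 F=0] → run A
t=1: vr[A=512/263 B=0 D=0 F=0] → run B
t=2: vr[A=512/263 B=1024/3121 D=0 F=0] → run D
t=3: vr[A=512/263 B=1024/3121 D=1024/1277 F=0] → run F
t=4: vr[A=512/263 B=1024/3121 D=1024/1277 F=512/793] → run B
t=5: vr[A=512/263 B=2048/3121 D=1024/1277 F=512/793] → run F
t=6: vr[A=512/263 B=2048/3121 D=1024/1277 F=1024/793] → run B
t=7: vr[A=512/263 B=3072/3121 D=1024/1277 F=1024/793] → run D
t=8: vr[A=512/263 B=3072/3121 D=2048/1277 F=1024/793] → run B
t=9: vr[A=512/263 B=4096/3121 D=2048/1277 F=1024/793] → run F
t=10: vr[A=512/263 B=4096/3121 D=2048/1277 F=1536/793] → run B
t=11: vr[A=512/263 B=5120/3121 D=2048/1277 F=1536/793] → run D
t=12: vr[A=512/263 B=5120/3121 D=3072/1277 F=1536/793] → run B
t=13: vr[A=512/263 B=6144/3121 D=3072/1277 F=1536/793] → run F
t=14: vr[A=512/263 B=6144/3121 D=3072/1277 F=2048/793] → run A
t=15: vr[A=1024/263 B=6144/3121 D=3072/1277 F=2048/793] → run B
t=16: vr[A=1024/263 B=7168/3121 D=3072/1277 F=2048/793] → run B
t=17: vr[A=1024/263 D=3072/1277 F=2048/793] → run D
t=18: vr[A=1024/263 F=2048/793] → run F
t=19: vr[A=1024/263] → run A
t=20: vr[A=1536/263] → run A
t=21: vr[A=2048/263] → run A
t=22: vr[A=2560/263] → run A
t=23: vr[A=3072/263] → run A
t=24: (idle)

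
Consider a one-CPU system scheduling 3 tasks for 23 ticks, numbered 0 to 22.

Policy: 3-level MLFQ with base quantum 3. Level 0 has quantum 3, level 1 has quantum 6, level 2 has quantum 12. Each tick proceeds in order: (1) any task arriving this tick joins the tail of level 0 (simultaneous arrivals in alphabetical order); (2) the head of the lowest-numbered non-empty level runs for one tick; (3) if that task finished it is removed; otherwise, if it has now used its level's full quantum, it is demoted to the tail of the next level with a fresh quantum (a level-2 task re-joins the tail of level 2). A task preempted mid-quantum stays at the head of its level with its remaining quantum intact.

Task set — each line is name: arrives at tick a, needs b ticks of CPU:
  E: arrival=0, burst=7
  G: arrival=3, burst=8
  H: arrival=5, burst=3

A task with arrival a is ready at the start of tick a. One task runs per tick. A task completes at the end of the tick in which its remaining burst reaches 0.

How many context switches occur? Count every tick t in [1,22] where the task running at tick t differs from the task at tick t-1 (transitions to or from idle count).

t=0: L0/L1/L2 = E/-/- → run E
t=1: L0/L1/L2 = E/-/- → run E
t=2: L0/L1/L2 = E/-/- → run E
t=3: L0/L1/L2 = G/E/- → run G
t=4: L0/L1/L2 = G/E/- → run G
t=5: L0/L1/L2 = GH/E/- → run G
t=6: L0/L1/L2 = H/EG/- → run H
t=7: L0/L1/L2 = H/EG/- → run H
t=8: L0/L1/L2 = H/EG/- → run H
t=9: L0/L1/L2 = -/EG/- → run E
t=10: L0/L1/L2 = -/EG/- → run E
t=11: L0/L1/L2 = -/EG/- → run E
t=12: L0/L1/L2 = -/EG/- → run E
t=13: L0/L1/L2 = -/G/- → run G
t=14: L0/L1/L2 = -/G/- → run G
t=15: L0/L1/L2 = -/G/- → run G
t=16: L0/L1/L2 = -/G/- → run G
t=17: L0/L1/L2 = -/G/- → run G
t=18: (idle)
t=19: (idle)
t=20: (idle)
t=21: (idle)
t=22: (idle)

context switches = 5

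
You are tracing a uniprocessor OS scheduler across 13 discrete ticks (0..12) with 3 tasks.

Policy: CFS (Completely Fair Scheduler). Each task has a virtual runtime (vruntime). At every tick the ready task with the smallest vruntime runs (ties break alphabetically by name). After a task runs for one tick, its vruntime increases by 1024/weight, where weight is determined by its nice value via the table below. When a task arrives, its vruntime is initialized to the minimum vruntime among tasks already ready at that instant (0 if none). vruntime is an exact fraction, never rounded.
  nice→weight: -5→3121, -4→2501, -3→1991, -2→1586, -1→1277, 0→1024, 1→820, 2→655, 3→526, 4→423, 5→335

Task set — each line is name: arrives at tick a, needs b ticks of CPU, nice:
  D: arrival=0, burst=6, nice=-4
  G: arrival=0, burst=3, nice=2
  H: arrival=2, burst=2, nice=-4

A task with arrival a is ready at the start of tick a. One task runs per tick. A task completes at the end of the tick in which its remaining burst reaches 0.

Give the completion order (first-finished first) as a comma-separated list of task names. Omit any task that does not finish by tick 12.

completion order = H, D, G

t=0: vr[D=0 G=0] → run D
t=1: vr[D=1024/2501 G=0] → run G
t=2: vr[D=1024/2501 G=1024/655 H=1024/2501] → run D
t=3: vr[D=2048/2501 G=1024/655 H=1024/2501] → run H
t=4: vr[D=2048/2501 G=1024/655 H=2048/2501] → run D
t=5: vr[D=3072/2501 G=1024/655 H=2048/2501] → run H
t=6: vr[D=3072/2501 G=1024/655] → run D
t=7: vr[D=4096/2501 G=1024/655] → run G
t=8: vr[D=4096/2501 G=2048/655] → run D
t=9: vr[D=5120/2501 G=2048/655] → run D
t=10: vr[G=2048/655] → run G
t=11: (idle)
t=12: (idle)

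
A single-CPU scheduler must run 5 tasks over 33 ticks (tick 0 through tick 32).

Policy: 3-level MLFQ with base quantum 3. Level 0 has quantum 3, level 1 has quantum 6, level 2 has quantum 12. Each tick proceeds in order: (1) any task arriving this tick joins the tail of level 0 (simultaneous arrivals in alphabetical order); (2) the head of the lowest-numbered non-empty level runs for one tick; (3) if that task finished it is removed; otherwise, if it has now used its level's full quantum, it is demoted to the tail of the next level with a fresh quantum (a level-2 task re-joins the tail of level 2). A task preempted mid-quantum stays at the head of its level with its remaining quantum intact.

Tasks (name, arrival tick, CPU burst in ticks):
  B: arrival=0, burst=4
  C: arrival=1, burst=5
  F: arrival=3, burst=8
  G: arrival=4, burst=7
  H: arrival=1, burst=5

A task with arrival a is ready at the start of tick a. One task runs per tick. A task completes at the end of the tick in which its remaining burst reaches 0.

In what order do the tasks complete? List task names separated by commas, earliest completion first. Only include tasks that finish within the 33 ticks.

completion order = B, C, H, F, G

t=0: L0/L1/L2 = B/-/- → run B
t=1: L0/L1/L2 = BCH/-/- → run B
t=2: L0/L1/L2 = BCH/-/- → run B
t=3: L0/L1/L2 = CHF/B/- → run C
t=4: L0/L1/L2 = CHFG/B/- → run C
t=5: L0/L1/L2 = CHFG/B/- → run C
t=6: L0/L1/L2 = HFG/BC/- → run H
t=7: L0/L1/L2 = HFG/BC/- → run H
t=8: L0/L1/L2 = HFG/BC/- → run H
t=9: L0/L1/L2 = FG/BCH/- → run F
t=10: L0/L1/L2 = FG/BCH/- → run F
t=11: L0/L1/L2 = FG/BCH/- → run F
t=12: L0/L1/L2 = G/BCHF/- → run G
t=13: L0/L1/L2 = G/BCHF/- → run G
t=14: L0/L1/L2 = G/BCHF/- → run G
t=15: L0/L1/L2 = -/BCHFG/- → run B
t=16: L0/L1/L2 = -/CHFG/- → run C
t=17: L0/L1/L2 = -/CHFG/- → run C
t=18: L0/L1/L2 = -/HFG/- → run H
t=19: L0/L1/L2 = -/HFG/- → run H
t=20: L0/L1/L2 = -/FG/- → run F
t=21: L0/L1/L2 = -/FG/- → run F
t=22: L0/L1/L2 = -/FG/- → run F
t=23: L0/L1/L2 = -/FG/- → run F
t=24: L0/L1/L2 = -/FG/- → run F
t=25: L0/L1/L2 = -/G/- → run G
t=26: L0/L1/L2 = -/G/- → run G
t=27: L0/L1/L2 = -/G/- → run G
t=28: L0/L1/L2 = -/G/- → run G
t=29: (idle)
t=30: (idle)
t=31: (idle)
t=32: (idle)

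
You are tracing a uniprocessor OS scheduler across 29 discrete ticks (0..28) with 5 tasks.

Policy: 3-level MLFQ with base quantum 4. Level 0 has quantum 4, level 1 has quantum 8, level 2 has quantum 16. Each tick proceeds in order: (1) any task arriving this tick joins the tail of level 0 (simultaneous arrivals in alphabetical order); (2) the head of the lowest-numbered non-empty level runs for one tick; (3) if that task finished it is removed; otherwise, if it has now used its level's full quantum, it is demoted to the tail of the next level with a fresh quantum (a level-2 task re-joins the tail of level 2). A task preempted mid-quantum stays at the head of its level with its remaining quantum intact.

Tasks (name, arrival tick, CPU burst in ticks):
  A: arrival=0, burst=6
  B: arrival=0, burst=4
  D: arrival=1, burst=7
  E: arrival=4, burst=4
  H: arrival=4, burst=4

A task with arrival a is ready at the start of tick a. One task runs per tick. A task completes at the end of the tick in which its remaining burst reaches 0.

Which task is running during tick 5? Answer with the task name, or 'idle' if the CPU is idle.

t=0: L0/L1/L2 = AB/-/- → run A
t=1: L0/L1/L2 = ABD/-/- → run A
t=2: L0/L1/L2 = ABD/-/- → run A
t=3: L0/L1/L2 = ABD/-/- → run A
t=4: L0/L1/L2 = BDEH/A/- → run B
t=5: L0/L1/L2 = BDEH/A/- → run B
t=6: L0/L1/L2 = BDEH/A/- → run B
t=7: L0/L1/L2 = BDEH/A/- → run B
t=8: L0/L1/L2 = DEH/A/- → run D
t=9: L0/L1/L2 = DEH/A/- → run D
t=10: L0/L1/L2 = DEH/A/- → run D
t=11: L0/L1/L2 = DEH/A/- → run D
t=12: L0/L1/L2 = EH/AD/- → run E
t=13: L0/L1/L2 = EH/AD/- → run E
t=14: L0/L1/L2 = EH/AD/- → run E
t=15: L0/L1/L2 = EH/AD/- → run E
t=16: L0/L1/L2 = H/AD/- → run H
t=17: L0/L1/L2 = H/AD/- → run H
t=18: L0/L1/L2 = H/AD/- → run H
t=19: L0/L1/L2 = H/AD/- → run H
t=20: L0/L1/L2 = -/AD/- → run A
t=21: L0/L1/L2 = -/AD/- → run A
t=22: L0/L1/L2 = -/D/- → run D
t=23: L0/L1/L2 = -/D/- → run D
t=24: L0/L1/L2 = -/D/- → run D
t=25: (idle)
t=26: (idle)
t=27: (idle)
t=28: (idle)

running at tick 5 = B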